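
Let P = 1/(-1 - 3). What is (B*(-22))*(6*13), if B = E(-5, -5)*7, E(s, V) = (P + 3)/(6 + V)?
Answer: -33033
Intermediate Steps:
P = -1/4 (P = 1/(-4) = -1/4 ≈ -0.25000)
E(s, V) = 11/(4*(6 + V)) (E(s, V) = (-1/4 + 3)/(6 + V) = 11/(4*(6 + V)))
B = 77/4 (B = (11/(4*(6 - 5)))*7 = ((11/4)/1)*7 = ((11/4)*1)*7 = (11/4)*7 = 77/4 ≈ 19.250)
(B*(-22))*(6*13) = ((77/4)*(-22))*(6*13) = -847/2*78 = -33033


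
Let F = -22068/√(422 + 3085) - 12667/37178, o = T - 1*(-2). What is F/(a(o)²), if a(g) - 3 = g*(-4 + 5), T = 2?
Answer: -12667/1821722 - 7356*√3507/57281 ≈ -7.6120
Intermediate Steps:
o = 4 (o = 2 - 1*(-2) = 2 + 2 = 4)
a(g) = 3 + g (a(g) = 3 + g*(-4 + 5) = 3 + g*1 = 3 + g)
F = -12667/37178 - 7356*√3507/1169 (F = -22068*√3507/3507 - 12667*1/37178 = -7356*√3507/1169 - 12667/37178 = -12667/37178 - 7356*√3507/1169 ≈ -372.99)
F/(a(o)²) = (-12667/37178 - 7356*√3507/1169)/((3 + 4)²) = (-12667/37178 - 7356*√3507/1169)/(7²) = (-12667/37178 - 7356*√3507/1169)/49 = (-12667/37178 - 7356*√3507/1169)*(1/49) = -12667/1821722 - 7356*√3507/57281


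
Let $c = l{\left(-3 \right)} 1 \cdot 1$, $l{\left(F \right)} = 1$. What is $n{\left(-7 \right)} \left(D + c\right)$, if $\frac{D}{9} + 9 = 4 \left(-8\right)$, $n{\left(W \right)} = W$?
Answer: $2576$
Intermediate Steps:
$c = 1$ ($c = 1 \cdot 1 \cdot 1 = 1 \cdot 1 = 1$)
$D = -369$ ($D = -81 + 9 \cdot 4 \left(-8\right) = -81 + 9 \left(-32\right) = -81 - 288 = -369$)
$n{\left(-7 \right)} \left(D + c\right) = - 7 \left(-369 + 1\right) = \left(-7\right) \left(-368\right) = 2576$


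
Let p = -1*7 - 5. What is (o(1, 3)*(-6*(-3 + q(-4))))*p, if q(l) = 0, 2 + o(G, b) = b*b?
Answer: -1512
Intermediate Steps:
o(G, b) = -2 + b² (o(G, b) = -2 + b*b = -2 + b²)
p = -12 (p = -7 - 5 = -12)
(o(1, 3)*(-6*(-3 + q(-4))))*p = ((-2 + 3²)*(-6*(-3 + 0)))*(-12) = ((-2 + 9)*(-6*(-3)))*(-12) = (7*18)*(-12) = 126*(-12) = -1512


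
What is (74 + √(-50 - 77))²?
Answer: (74 + I*√127)² ≈ 5349.0 + 1667.9*I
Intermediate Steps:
(74 + √(-50 - 77))² = (74 + √(-127))² = (74 + I*√127)²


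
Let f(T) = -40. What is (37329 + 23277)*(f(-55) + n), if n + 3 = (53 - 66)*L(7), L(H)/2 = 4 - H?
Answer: 2121210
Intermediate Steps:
L(H) = 8 - 2*H (L(H) = 2*(4 - H) = 8 - 2*H)
n = 75 (n = -3 + (53 - 66)*(8 - 2*7) = -3 - 13*(8 - 14) = -3 - 13*(-6) = -3 + 78 = 75)
(37329 + 23277)*(f(-55) + n) = (37329 + 23277)*(-40 + 75) = 60606*35 = 2121210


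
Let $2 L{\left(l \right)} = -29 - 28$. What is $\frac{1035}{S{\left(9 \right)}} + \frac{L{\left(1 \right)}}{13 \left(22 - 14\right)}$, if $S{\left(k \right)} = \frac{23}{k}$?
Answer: $\frac{84183}{208} \approx 404.73$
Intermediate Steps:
$L{\left(l \right)} = - \frac{57}{2}$ ($L{\left(l \right)} = \frac{-29 - 28}{2} = \frac{1}{2} \left(-57\right) = - \frac{57}{2}$)
$\frac{1035}{S{\left(9 \right)}} + \frac{L{\left(1 \right)}}{13 \left(22 - 14\right)} = \frac{1035}{23 \cdot \frac{1}{9}} - \frac{57}{2 \cdot 13 \left(22 - 14\right)} = \frac{1035}{23 \cdot \frac{1}{9}} - \frac{57}{2 \cdot 13 \cdot 8} = \frac{1035}{\frac{23}{9}} - \frac{57}{2 \cdot 104} = 1035 \cdot \frac{9}{23} - \frac{57}{208} = 405 - \frac{57}{208} = \frac{84183}{208}$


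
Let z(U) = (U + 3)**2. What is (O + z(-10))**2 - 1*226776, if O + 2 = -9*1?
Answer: -225332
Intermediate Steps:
z(U) = (3 + U)**2
O = -11 (O = -2 - 9*1 = -2 - 9 = -11)
(O + z(-10))**2 - 1*226776 = (-11 + (3 - 10)**2)**2 - 1*226776 = (-11 + (-7)**2)**2 - 226776 = (-11 + 49)**2 - 226776 = 38**2 - 226776 = 1444 - 226776 = -225332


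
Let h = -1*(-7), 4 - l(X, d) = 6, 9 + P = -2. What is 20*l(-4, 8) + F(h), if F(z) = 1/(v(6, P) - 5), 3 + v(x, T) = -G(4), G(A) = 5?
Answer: -521/13 ≈ -40.077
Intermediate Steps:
P = -11 (P = -9 - 2 = -11)
l(X, d) = -2 (l(X, d) = 4 - 1*6 = 4 - 6 = -2)
v(x, T) = -8 (v(x, T) = -3 - 1*5 = -3 - 5 = -8)
h = 7
F(z) = -1/13 (F(z) = 1/(-8 - 5) = 1/(-13) = -1/13)
20*l(-4, 8) + F(h) = 20*(-2) - 1/13 = -40 - 1/13 = -521/13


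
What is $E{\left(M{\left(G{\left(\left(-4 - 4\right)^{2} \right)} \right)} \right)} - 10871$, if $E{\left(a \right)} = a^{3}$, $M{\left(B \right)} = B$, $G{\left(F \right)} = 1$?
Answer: $-10870$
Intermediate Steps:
$E{\left(M{\left(G{\left(\left(-4 - 4\right)^{2} \right)} \right)} \right)} - 10871 = 1^{3} - 10871 = 1 - 10871 = -10870$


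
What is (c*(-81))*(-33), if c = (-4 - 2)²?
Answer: 96228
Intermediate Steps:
c = 36 (c = (-6)² = 36)
(c*(-81))*(-33) = (36*(-81))*(-33) = -2916*(-33) = 96228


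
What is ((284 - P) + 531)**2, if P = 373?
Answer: 195364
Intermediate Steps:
((284 - P) + 531)**2 = ((284 - 1*373) + 531)**2 = ((284 - 373) + 531)**2 = (-89 + 531)**2 = 442**2 = 195364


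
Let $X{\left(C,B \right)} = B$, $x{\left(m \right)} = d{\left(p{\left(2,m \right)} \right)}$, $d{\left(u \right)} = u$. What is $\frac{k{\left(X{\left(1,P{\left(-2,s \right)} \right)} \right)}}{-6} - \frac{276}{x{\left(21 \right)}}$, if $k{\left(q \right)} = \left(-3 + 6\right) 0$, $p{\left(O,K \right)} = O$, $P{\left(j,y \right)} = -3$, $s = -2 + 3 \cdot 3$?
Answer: $-138$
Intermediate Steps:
$s = 7$ ($s = -2 + 9 = 7$)
$x{\left(m \right)} = 2$
$k{\left(q \right)} = 0$ ($k{\left(q \right)} = 3 \cdot 0 = 0$)
$\frac{k{\left(X{\left(1,P{\left(-2,s \right)} \right)} \right)}}{-6} - \frac{276}{x{\left(21 \right)}} = \frac{0}{-6} - \frac{276}{2} = 0 \left(- \frac{1}{6}\right) - 138 = 0 - 138 = -138$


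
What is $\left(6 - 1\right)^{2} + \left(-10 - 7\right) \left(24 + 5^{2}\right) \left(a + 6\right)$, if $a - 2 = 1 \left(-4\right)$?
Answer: $-3307$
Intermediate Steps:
$a = -2$ ($a = 2 + 1 \left(-4\right) = 2 - 4 = -2$)
$\left(6 - 1\right)^{2} + \left(-10 - 7\right) \left(24 + 5^{2}\right) \left(a + 6\right) = \left(6 - 1\right)^{2} + \left(-10 - 7\right) \left(24 + 5^{2}\right) \left(-2 + 6\right) = 5^{2} + - 17 \left(24 + 25\right) 4 = 25 + \left(-17\right) 49 \cdot 4 = 25 - 3332 = -3307$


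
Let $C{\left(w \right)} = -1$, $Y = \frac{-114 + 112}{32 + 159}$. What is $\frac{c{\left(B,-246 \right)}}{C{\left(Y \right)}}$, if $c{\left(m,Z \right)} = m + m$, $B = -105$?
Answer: $210$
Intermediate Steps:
$Y = - \frac{2}{191} \approx -0.010471$
$c{\left(m,Z \right)} = 2 m$
$\frac{c{\left(B,-246 \right)}}{C{\left(Y \right)}} = \frac{2 \left(-105\right)}{-1} = \left(-210\right) \left(-1\right) = 210$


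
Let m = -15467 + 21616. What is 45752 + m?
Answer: 51901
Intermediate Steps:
m = 6149
45752 + m = 45752 + 6149 = 51901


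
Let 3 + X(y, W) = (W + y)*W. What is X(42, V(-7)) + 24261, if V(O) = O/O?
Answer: 24301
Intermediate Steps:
V(O) = 1
X(y, W) = -3 + W*(W + y) (X(y, W) = -3 + (W + y)*W = -3 + W*(W + y))
X(42, V(-7)) + 24261 = (-3 + 1² + 1*42) + 24261 = (-3 + 1 + 42) + 24261 = 40 + 24261 = 24301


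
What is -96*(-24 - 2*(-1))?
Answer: 2112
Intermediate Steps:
-96*(-24 - 2*(-1)) = -96*(-24 + 2) = -96*(-22) = 2112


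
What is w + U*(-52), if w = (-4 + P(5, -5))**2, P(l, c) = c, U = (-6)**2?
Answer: -1791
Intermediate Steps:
U = 36
w = 81 (w = (-4 - 5)**2 = (-9)**2 = 81)
w + U*(-52) = 81 + 36*(-52) = 81 - 1872 = -1791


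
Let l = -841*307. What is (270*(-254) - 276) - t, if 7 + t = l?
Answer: 189338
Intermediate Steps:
l = -258187
t = -258194 (t = -7 - 258187 = -258194)
(270*(-254) - 276) - t = (270*(-254) - 276) - 1*(-258194) = (-68580 - 276) + 258194 = -68856 + 258194 = 189338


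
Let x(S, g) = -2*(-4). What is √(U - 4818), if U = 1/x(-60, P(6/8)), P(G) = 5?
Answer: I*√77086/4 ≈ 69.411*I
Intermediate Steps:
x(S, g) = 8
U = ⅛ (U = 1/8 = ⅛ ≈ 0.12500)
√(U - 4818) = √(⅛ - 4818) = √(-38543/8) = I*√77086/4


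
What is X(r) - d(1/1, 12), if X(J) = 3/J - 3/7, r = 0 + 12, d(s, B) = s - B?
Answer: 303/28 ≈ 10.821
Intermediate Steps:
r = 12
X(J) = -3/7 + 3/J (X(J) = 3/J - 3*1/7 = 3/J - 3/7 = -3/7 + 3/J)
X(r) - d(1/1, 12) = (-3/7 + 3/12) - (1/1 - 1*12) = (-3/7 + 3*(1/12)) - (1 - 12) = (-3/7 + 1/4) - 1*(-11) = -5/28 + 11 = 303/28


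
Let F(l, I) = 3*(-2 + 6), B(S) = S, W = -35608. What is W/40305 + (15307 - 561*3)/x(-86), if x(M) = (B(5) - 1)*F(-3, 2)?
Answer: 7602863/26870 ≈ 282.95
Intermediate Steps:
F(l, I) = 12 (F(l, I) = 3*4 = 12)
x(M) = 48 (x(M) = (5 - 1)*12 = 4*12 = 48)
W/40305 + (15307 - 561*3)/x(-86) = -35608/40305 + (15307 - 561*3)/48 = -35608*1/40305 + (15307 - 1683)*(1/48) = -35608/40305 + 13624*(1/48) = -35608/40305 + 1703/6 = 7602863/26870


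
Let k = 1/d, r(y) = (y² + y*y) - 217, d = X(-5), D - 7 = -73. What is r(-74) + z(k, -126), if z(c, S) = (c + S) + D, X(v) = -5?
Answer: 52714/5 ≈ 10543.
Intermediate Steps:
D = -66 (D = 7 - 73 = -66)
d = -5
r(y) = -217 + 2*y² (r(y) = (y² + y²) - 217 = 2*y² - 217 = -217 + 2*y²)
k = -⅕ (k = 1/(-5) = -⅕ ≈ -0.20000)
z(c, S) = -66 + S + c (z(c, S) = (c + S) - 66 = (S + c) - 66 = -66 + S + c)
r(-74) + z(k, -126) = (-217 + 2*(-74)²) + (-66 - 126 - ⅕) = (-217 + 2*5476) - 961/5 = (-217 + 10952) - 961/5 = 10735 - 961/5 = 52714/5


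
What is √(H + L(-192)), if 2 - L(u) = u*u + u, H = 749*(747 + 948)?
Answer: √1232885 ≈ 1110.4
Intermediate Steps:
H = 1269555 (H = 749*1695 = 1269555)
L(u) = 2 - u - u² (L(u) = 2 - (u*u + u) = 2 - (u² + u) = 2 - (u + u²) = 2 + (-u - u²) = 2 - u - u²)
√(H + L(-192)) = √(1269555 + (2 - 1*(-192) - 1*(-192)²)) = √(1269555 + (2 + 192 - 1*36864)) = √(1269555 + (2 + 192 - 36864)) = √(1269555 - 36670) = √1232885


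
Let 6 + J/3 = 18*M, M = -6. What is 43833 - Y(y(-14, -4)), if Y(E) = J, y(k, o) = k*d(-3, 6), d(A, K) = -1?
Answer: 44175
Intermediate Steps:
y(k, o) = -k (y(k, o) = k*(-1) = -k)
J = -342 (J = -18 + 3*(18*(-6)) = -18 + 3*(-108) = -18 - 324 = -342)
Y(E) = -342
43833 - Y(y(-14, -4)) = 43833 - 1*(-342) = 43833 + 342 = 44175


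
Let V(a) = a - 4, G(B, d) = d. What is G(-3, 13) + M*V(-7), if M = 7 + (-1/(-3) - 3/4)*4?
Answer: -137/3 ≈ -45.667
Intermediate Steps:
V(a) = -4 + a
M = 16/3 (M = 7 + (-1*(-1/3) - 3*1/4)*4 = 7 + (1/3 - 3/4)*4 = 7 - 5/12*4 = 7 - 5/3 = 16/3 ≈ 5.3333)
G(-3, 13) + M*V(-7) = 13 + 16*(-4 - 7)/3 = 13 + (16/3)*(-11) = 13 - 176/3 = -137/3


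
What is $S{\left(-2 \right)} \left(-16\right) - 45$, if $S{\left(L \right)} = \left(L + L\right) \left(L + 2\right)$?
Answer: $-45$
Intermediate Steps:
$S{\left(L \right)} = 2 L \left(2 + L\right)$
$S{\left(-2 \right)} \left(-16\right) - 45 = 2 \left(-2\right) \left(2 - 2\right) \left(-16\right) - 45 = 2 \left(-2\right) 0 \left(-16\right) - 45 = 0 \left(-16\right) - 45 = 0 - 45 = -45$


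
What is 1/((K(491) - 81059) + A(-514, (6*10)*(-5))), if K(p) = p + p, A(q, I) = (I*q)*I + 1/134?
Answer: -134/6209570317 ≈ -2.1580e-8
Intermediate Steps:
A(q, I) = 1/134 + q*I² (A(q, I) = q*I² + 1/134 = 1/134 + q*I²)
K(p) = 2*p
1/((K(491) - 81059) + A(-514, (6*10)*(-5))) = 1/((2*491 - 81059) + (1/134 - 514*((6*10)*(-5))²)) = 1/((982 - 81059) + (1/134 - 514*(60*(-5))²)) = 1/(-80077 + (1/134 - 514*(-300)²)) = 1/(-80077 + (1/134 - 514*90000)) = 1/(-80077 + (1/134 - 46260000)) = 1/(-80077 - 6198839999/134) = 1/(-6209570317/134) = -134/6209570317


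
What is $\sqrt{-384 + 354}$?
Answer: $i \sqrt{30} \approx 5.4772 i$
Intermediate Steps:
$\sqrt{-384 + 354} = \sqrt{-30} = i \sqrt{30}$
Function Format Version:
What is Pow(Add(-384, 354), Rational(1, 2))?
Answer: Mul(I, Pow(30, Rational(1, 2))) ≈ Mul(5.4772, I)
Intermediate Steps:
Pow(Add(-384, 354), Rational(1, 2)) = Pow(-30, Rational(1, 2)) = Mul(I, Pow(30, Rational(1, 2)))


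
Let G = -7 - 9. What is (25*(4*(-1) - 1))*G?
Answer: 2000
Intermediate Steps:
G = -16
(25*(4*(-1) - 1))*G = (25*(4*(-1) - 1))*(-16) = (25*(-4 - 1))*(-16) = (25*(-5))*(-16) = -125*(-16) = 2000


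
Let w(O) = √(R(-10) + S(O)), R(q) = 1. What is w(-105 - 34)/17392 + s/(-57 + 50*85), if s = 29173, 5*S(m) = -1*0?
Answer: 507381009/72924656 ≈ 6.9576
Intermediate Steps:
S(m) = 0 (S(m) = (-1*0)/5 = (⅕)*0 = 0)
w(O) = 1 (w(O) = √(1 + 0) = √1 = 1)
w(-105 - 34)/17392 + s/(-57 + 50*85) = 1/17392 + 29173/(-57 + 50*85) = 1*(1/17392) + 29173/(-57 + 4250) = 1/17392 + 29173/4193 = 507381009/72924656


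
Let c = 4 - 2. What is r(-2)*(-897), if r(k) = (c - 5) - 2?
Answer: 4485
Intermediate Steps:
c = 2
r(k) = -5 (r(k) = (2 - 5) - 2 = -3 - 2 = -5)
r(-2)*(-897) = -5*(-897) = 4485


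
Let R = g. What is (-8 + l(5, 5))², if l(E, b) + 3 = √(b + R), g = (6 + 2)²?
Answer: (11 - √69)² ≈ 7.2543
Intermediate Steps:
g = 64 (g = 8² = 64)
R = 64
l(E, b) = -3 + √(64 + b) (l(E, b) = -3 + √(b + 64) = -3 + √(64 + b))
(-8 + l(5, 5))² = (-8 + (-3 + √(64 + 5)))² = (-8 + (-3 + √69))² = (-11 + √69)²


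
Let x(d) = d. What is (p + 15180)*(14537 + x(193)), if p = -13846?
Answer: 19649820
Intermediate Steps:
(p + 15180)*(14537 + x(193)) = (-13846 + 15180)*(14537 + 193) = 1334*14730 = 19649820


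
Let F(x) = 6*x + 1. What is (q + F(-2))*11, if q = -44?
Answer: -605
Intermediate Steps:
F(x) = 1 + 6*x
(q + F(-2))*11 = (-44 + (1 + 6*(-2)))*11 = (-44 + (1 - 12))*11 = (-44 - 11)*11 = -55*11 = -605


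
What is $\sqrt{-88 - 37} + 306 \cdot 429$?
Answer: $131274 + 5 i \sqrt{5} \approx 1.3127 \cdot 10^{5} + 11.18 i$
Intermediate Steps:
$\sqrt{-88 - 37} + 306 \cdot 429 = \sqrt{-125} + 131274 = 5 i \sqrt{5} + 131274 = 131274 + 5 i \sqrt{5}$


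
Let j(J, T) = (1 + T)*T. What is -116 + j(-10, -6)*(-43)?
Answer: -1406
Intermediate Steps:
j(J, T) = T*(1 + T)
-116 + j(-10, -6)*(-43) = -116 - 6*(1 - 6)*(-43) = -116 - 6*(-5)*(-43) = -116 + 30*(-43) = -116 - 1290 = -1406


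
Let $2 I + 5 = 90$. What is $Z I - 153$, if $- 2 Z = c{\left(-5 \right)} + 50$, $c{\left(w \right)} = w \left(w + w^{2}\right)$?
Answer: $\frac{1819}{2} \approx 909.5$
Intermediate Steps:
$I = \frac{85}{2}$ ($I = - \frac{5}{2} + \frac{1}{2} \cdot 90 = - \frac{5}{2} + 45 = \frac{85}{2} \approx 42.5$)
$Z = 25$ ($Z = - \frac{\left(-5\right)^{2} \left(1 - 5\right) + 50}{2} = - \frac{25 \left(-4\right) + 50}{2} = - \frac{-100 + 50}{2} = \left(- \frac{1}{2}\right) \left(-50\right) = 25$)
$Z I - 153 = 25 \cdot \frac{85}{2} - 153 = \frac{2125}{2} - 153 = \frac{1819}{2}$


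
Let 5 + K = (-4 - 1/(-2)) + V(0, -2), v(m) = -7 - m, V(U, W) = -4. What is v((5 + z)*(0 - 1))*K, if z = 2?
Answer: 0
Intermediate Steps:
K = -25/2 (K = -5 + ((-4 - 1/(-2)) - 4) = -5 + ((-4 - 1*(-½)) - 4) = -5 + ((-4 + ½) - 4) = -5 + (-7/2 - 4) = -5 - 15/2 = -25/2 ≈ -12.500)
v((5 + z)*(0 - 1))*K = (-7 - (5 + 2)*(0 - 1))*(-25/2) = (-7 - 7*(-1))*(-25/2) = (-7 - 1*(-7))*(-25/2) = (-7 + 7)*(-25/2) = 0*(-25/2) = 0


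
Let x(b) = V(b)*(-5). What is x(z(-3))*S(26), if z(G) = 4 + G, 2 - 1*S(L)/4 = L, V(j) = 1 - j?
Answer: 0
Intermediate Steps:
S(L) = 8 - 4*L
x(b) = -5 + 5*b (x(b) = (1 - b)*(-5) = -5 + 5*b)
x(z(-3))*S(26) = (-5 + 5*(4 - 3))*(8 - 4*26) = (-5 + 5*1)*(8 - 104) = (-5 + 5)*(-96) = 0*(-96) = 0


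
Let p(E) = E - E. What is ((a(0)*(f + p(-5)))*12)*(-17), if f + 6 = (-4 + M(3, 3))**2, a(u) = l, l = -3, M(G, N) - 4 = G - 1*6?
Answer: 1836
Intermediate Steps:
M(G, N) = -2 + G (M(G, N) = 4 + (G - 1*6) = 4 + (G - 6) = 4 + (-6 + G) = -2 + G)
p(E) = 0
a(u) = -3
f = 3 (f = -6 + (-4 + (-2 + 3))**2 = -6 + (-4 + 1)**2 = -6 + (-3)**2 = -6 + 9 = 3)
((a(0)*(f + p(-5)))*12)*(-17) = (-3*(3 + 0)*12)*(-17) = (-3*3*12)*(-17) = -9*12*(-17) = -108*(-17) = 1836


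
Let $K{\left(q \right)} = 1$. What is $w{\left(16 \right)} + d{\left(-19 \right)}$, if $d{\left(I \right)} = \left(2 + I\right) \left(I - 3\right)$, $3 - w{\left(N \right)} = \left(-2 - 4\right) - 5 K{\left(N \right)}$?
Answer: $388$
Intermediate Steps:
$w{\left(N \right)} = 14$ ($w{\left(N \right)} = 3 - \left(\left(-2 - 4\right) - 5\right) = 3 - \left(-6 - 5\right) = 3 - -11 = 3 + 11 = 14$)
$d{\left(I \right)} = \left(-3 + I\right) \left(2 + I\right)$ ($d{\left(I \right)} = \left(2 + I\right) \left(-3 + I\right) = \left(-3 + I\right) \left(2 + I\right)$)
$w{\left(16 \right)} + d{\left(-19 \right)} = 14 - \left(-13 - 361\right) = 14 + \left(-6 + 361 + 19\right) = 14 + 374 = 388$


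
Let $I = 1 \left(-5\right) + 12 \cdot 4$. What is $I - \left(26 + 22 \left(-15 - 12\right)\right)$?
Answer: $611$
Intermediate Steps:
$I = 43$ ($I = -5 + 48 = 43$)
$I - \left(26 + 22 \left(-15 - 12\right)\right) = 43 - \left(26 + 22 \left(-15 - 12\right)\right) = 43 - \left(26 + 22 \left(-27\right)\right) = 43 - \left(26 - 594\right) = 43 - -568 = 43 + 568 = 611$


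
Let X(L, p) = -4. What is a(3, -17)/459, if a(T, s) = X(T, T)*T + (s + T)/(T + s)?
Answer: -11/459 ≈ -0.023965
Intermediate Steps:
a(T, s) = 1 - 4*T (a(T, s) = -4*T + (s + T)/(T + s) = -4*T + (T + s)/(T + s) = -4*T + 1 = 1 - 4*T)
a(3, -17)/459 = (1 - 4*3)/459 = (1 - 12)*(1/459) = -11*1/459 = -11/459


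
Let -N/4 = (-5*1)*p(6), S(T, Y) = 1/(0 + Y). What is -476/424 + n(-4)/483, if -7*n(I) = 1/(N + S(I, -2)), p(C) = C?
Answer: -96159233/85654254 ≈ -1.1226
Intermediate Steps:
S(T, Y) = 1/Y
N = 120 (N = -4*(-5*1)*6 = -(-20)*6 = -4*(-30) = 120)
n(I) = -2/1673 (n(I) = -1/(7*(120 + 1/(-2))) = -1/(7*(120 - 1/2)) = -1/(7*239/2) = -1/7*2/239 = -2/1673)
-476/424 + n(-4)/483 = -476/424 - 2/1673/483 = -476*1/424 - 2/1673*1/483 = -119/106 - 2/808059 = -96159233/85654254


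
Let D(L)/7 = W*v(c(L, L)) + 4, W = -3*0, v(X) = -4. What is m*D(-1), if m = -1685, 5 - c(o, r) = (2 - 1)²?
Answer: -47180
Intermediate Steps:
c(o, r) = 4 (c(o, r) = 5 - (2 - 1)² = 5 - 1*1² = 5 - 1*1 = 5 - 1 = 4)
W = 0
D(L) = 28 (D(L) = 7*(0*(-4) + 4) = 7*(0 + 4) = 7*4 = 28)
m*D(-1) = -1685*28 = -47180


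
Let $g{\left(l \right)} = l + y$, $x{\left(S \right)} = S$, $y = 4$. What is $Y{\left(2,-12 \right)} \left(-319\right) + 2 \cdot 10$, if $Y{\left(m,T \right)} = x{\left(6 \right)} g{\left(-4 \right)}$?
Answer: $20$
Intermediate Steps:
$g{\left(l \right)} = 4 + l$ ($g{\left(l \right)} = l + 4 = 4 + l$)
$Y{\left(m,T \right)} = 0$ ($Y{\left(m,T \right)} = 6 \left(4 - 4\right) = 6 \cdot 0 = 0$)
$Y{\left(2,-12 \right)} \left(-319\right) + 2 \cdot 10 = 0 \left(-319\right) + 2 \cdot 10 = 0 + 20 = 20$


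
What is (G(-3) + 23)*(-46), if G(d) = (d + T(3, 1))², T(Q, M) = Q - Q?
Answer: -1472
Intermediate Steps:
T(Q, M) = 0
G(d) = d² (G(d) = (d + 0)² = d²)
(G(-3) + 23)*(-46) = ((-3)² + 23)*(-46) = (9 + 23)*(-46) = 32*(-46) = -1472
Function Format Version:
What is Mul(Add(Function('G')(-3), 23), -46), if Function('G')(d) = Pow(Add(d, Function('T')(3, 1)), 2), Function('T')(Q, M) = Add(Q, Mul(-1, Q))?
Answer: -1472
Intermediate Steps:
Function('T')(Q, M) = 0
Function('G')(d) = Pow(d, 2) (Function('G')(d) = Pow(Add(d, 0), 2) = Pow(d, 2))
Mul(Add(Function('G')(-3), 23), -46) = Mul(Add(Pow(-3, 2), 23), -46) = Mul(Add(9, 23), -46) = Mul(32, -46) = -1472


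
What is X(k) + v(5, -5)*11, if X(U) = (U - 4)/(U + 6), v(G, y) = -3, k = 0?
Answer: -101/3 ≈ -33.667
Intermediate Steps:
X(U) = (-4 + U)/(6 + U)
X(k) + v(5, -5)*11 = (-4 + 0)/(6 + 0) - 3*11 = -4/6 - 33 = (⅙)*(-4) - 33 = -⅔ - 33 = -101/3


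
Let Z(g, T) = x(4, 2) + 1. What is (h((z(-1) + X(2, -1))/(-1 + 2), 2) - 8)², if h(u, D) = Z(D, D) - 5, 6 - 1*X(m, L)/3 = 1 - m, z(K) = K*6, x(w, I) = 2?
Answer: 100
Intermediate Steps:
Z(g, T) = 3 (Z(g, T) = 2 + 1 = 3)
z(K) = 6*K
X(m, L) = 15 + 3*m (X(m, L) = 18 - 3*(1 - m) = 18 + (-3 + 3*m) = 15 + 3*m)
h(u, D) = -2 (h(u, D) = 3 - 5 = -2)
(h((z(-1) + X(2, -1))/(-1 + 2), 2) - 8)² = (-2 - 8)² = (-10)² = 100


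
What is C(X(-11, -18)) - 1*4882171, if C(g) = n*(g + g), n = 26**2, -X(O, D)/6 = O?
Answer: -4792939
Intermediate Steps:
X(O, D) = -6*O
n = 676
C(g) = 1352*g (C(g) = 676*(g + g) = 676*(2*g) = 1352*g)
C(X(-11, -18)) - 1*4882171 = 1352*(-6*(-11)) - 1*4882171 = 1352*66 - 4882171 = 89232 - 4882171 = -4792939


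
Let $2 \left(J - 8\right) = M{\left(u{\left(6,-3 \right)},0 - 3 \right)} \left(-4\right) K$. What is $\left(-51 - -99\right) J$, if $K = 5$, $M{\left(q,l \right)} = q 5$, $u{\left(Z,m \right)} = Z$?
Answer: $-14016$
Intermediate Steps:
$M{\left(q,l \right)} = 5 q$
$J = -292$ ($J = 8 + \frac{5 \cdot 6 \left(-4\right) 5}{2} = 8 + \frac{30 \left(-4\right) 5}{2} = 8 + \frac{\left(-120\right) 5}{2} = 8 + \frac{1}{2} \left(-600\right) = 8 - 300 = -292$)
$\left(-51 - -99\right) J = \left(-51 - -99\right) \left(-292\right) = \left(-51 + 99\right) \left(-292\right) = 48 \left(-292\right) = -14016$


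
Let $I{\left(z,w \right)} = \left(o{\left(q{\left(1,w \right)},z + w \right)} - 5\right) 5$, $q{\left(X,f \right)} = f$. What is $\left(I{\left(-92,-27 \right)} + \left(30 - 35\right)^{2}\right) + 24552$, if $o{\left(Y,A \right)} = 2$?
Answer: $24562$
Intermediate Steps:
$I{\left(z,w \right)} = -15$ ($I{\left(z,w \right)} = \left(2 - 5\right) 5 = \left(-3\right) 5 = -15$)
$\left(I{\left(-92,-27 \right)} + \left(30 - 35\right)^{2}\right) + 24552 = \left(-15 + \left(30 - 35\right)^{2}\right) + 24552 = \left(-15 + \left(-5\right)^{2}\right) + 24552 = \left(-15 + 25\right) + 24552 = 10 + 24552 = 24562$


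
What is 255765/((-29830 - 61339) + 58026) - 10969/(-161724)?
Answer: -40999793293/5360018532 ≈ -7.6492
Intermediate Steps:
255765/((-29830 - 61339) + 58026) - 10969/(-161724) = 255765/(-91169 + 58026) - 10969*(-1/161724) = 255765/(-33143) + 10969/161724 = 255765*(-1/33143) + 10969/161724 = -255765/33143 + 10969/161724 = -40999793293/5360018532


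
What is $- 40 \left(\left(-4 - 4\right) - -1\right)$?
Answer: $280$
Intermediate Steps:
$- 40 \left(\left(-4 - 4\right) - -1\right) = - 40 \left(\left(-4 - 4\right) + 1\right) = - 40 \left(-8 + 1\right) = \left(-40\right) \left(-7\right) = 280$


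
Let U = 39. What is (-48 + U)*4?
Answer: -36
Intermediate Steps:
(-48 + U)*4 = (-48 + 39)*4 = -9*4 = -36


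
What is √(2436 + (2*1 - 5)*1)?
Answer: √2433 ≈ 49.325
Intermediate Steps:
√(2436 + (2*1 - 5)*1) = √(2436 + (2 - 5)*1) = √(2436 - 3*1) = √(2436 - 3) = √2433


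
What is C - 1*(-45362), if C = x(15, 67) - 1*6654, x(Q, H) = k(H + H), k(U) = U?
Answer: 38842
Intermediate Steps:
x(Q, H) = 2*H (x(Q, H) = H + H = 2*H)
C = -6520 (C = 2*67 - 1*6654 = 134 - 6654 = -6520)
C - 1*(-45362) = -6520 - 1*(-45362) = -6520 + 45362 = 38842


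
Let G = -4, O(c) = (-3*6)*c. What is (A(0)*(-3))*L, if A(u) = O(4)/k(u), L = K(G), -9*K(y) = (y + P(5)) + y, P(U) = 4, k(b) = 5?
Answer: 96/5 ≈ 19.200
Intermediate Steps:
O(c) = -18*c
K(y) = -4/9 - 2*y/9 (K(y) = -((y + 4) + y)/9 = -((4 + y) + y)/9 = -(4 + 2*y)/9 = -4/9 - 2*y/9)
L = 4/9 (L = -4/9 - 2/9*(-4) = -4/9 + 8/9 = 4/9 ≈ 0.44444)
A(u) = -72/5 (A(u) = -18*4/5 = -72*⅕ = -72/5)
(A(0)*(-3))*L = -72/5*(-3)*(4/9) = (216/5)*(4/9) = 96/5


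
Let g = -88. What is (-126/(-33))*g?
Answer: -336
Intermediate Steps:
(-126/(-33))*g = (-126/(-33))*(-88) = -1/33*(-126)*(-88) = (42/11)*(-88) = -336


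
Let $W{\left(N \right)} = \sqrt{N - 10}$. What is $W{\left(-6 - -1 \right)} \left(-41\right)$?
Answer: $- 41 i \sqrt{15} \approx - 158.79 i$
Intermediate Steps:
$W{\left(N \right)} = \sqrt{-10 + N}$
$W{\left(-6 - -1 \right)} \left(-41\right) = \sqrt{-10 - 5} \left(-41\right) = \sqrt{-15} \left(-41\right) = i \sqrt{15} \left(-41\right) = - 41 i \sqrt{15}$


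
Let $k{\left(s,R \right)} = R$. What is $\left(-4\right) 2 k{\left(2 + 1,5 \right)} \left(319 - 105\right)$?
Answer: $-8560$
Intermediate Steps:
$\left(-4\right) 2 k{\left(2 + 1,5 \right)} \left(319 - 105\right) = \left(-4\right) 2 \cdot 5 \left(319 - 105\right) = \left(-8\right) 5 \cdot 214 = \left(-40\right) 214 = -8560$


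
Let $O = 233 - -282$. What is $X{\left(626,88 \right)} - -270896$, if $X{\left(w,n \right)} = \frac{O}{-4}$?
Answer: $\frac{1083069}{4} \approx 2.7077 \cdot 10^{5}$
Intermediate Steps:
$O = 515$ ($O = 233 + 282 = 515$)
$X{\left(w,n \right)} = - \frac{515}{4}$ ($X{\left(w,n \right)} = \frac{515}{-4} = 515 \left(- \frac{1}{4}\right) = - \frac{515}{4}$)
$X{\left(626,88 \right)} - -270896 = - \frac{515}{4} - -270896 = - \frac{515}{4} + 270896 = \frac{1083069}{4}$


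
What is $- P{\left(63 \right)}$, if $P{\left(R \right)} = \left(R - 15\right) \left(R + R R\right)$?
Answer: $-193536$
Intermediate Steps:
$P{\left(R \right)} = \left(-15 + R\right) \left(R + R^{2}\right)$
$- P{\left(63 \right)} = - 63 \left(-15 + 63^{2} - 882\right) = - 63 \left(-15 + 3969 - 882\right) = - 63 \cdot 3072 = \left(-1\right) 193536 = -193536$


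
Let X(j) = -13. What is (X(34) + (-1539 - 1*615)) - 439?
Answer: -2606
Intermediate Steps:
(X(34) + (-1539 - 1*615)) - 439 = (-13 + (-1539 - 1*615)) - 439 = (-13 + (-1539 - 615)) - 439 = (-13 - 2154) - 439 = -2167 - 439 = -2606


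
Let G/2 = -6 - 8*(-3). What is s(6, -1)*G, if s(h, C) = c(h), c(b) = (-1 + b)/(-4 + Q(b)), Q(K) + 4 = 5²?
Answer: 180/17 ≈ 10.588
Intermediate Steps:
Q(K) = 21 (Q(K) = -4 + 5² = -4 + 25 = 21)
c(b) = -1/17 + b/17 (c(b) = (-1 + b)/(-4 + 21) = (-1 + b)/17 = (-1 + b)*(1/17) = -1/17 + b/17)
G = 36 (G = 2*(-6 - 8*(-3)) = 2*(-6 + 24) = 2*18 = 36)
s(h, C) = -1/17 + h/17
s(6, -1)*G = (-1/17 + (1/17)*6)*36 = (-1/17 + 6/17)*36 = (5/17)*36 = 180/17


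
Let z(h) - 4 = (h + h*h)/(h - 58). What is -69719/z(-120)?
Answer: 6204991/6784 ≈ 914.65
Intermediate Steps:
z(h) = 4 + (h + h**2)/(-58 + h) (z(h) = 4 + (h + h*h)/(h - 58) = 4 + (h + h**2)/(-58 + h))
-69719/z(-120) = -69719*(-58 - 120)/(-232 + (-120)**2 + 5*(-120)) = -69719*(-178/(-232 + 14400 - 600)) = -69719/((-1/178*13568)) = -69719/(-6784/89) = -69719*(-89/6784) = 6204991/6784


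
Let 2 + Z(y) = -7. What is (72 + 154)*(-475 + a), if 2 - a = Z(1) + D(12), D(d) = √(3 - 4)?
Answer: -104864 - 226*I ≈ -1.0486e+5 - 226.0*I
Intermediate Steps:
D(d) = I (D(d) = √(-1) = I)
Z(y) = -9 (Z(y) = -2 - 7 = -9)
a = 11 - I (a = 2 - (-9 + I) = 2 + (9 - I) = 11 - I ≈ 11.0 - 1.0*I)
(72 + 154)*(-475 + a) = (72 + 154)*(-475 + (11 - I)) = 226*(-464 - I) = -104864 - 226*I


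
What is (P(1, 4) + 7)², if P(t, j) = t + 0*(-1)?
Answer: 64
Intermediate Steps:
P(t, j) = t (P(t, j) = t + 0 = t)
(P(1, 4) + 7)² = (1 + 7)² = 8² = 64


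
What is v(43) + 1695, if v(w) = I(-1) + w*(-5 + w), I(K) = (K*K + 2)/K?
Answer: 3326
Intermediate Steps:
I(K) = (2 + K**2)/K (I(K) = (K**2 + 2)/K = (2 + K**2)/K)
v(w) = -3 + w*(-5 + w) (v(w) = (-1 + 2/(-1)) + w*(-5 + w) = (-1 + 2*(-1)) + w*(-5 + w) = (-1 - 2) + w*(-5 + w) = -3 + w*(-5 + w))
v(43) + 1695 = (-3 + 43**2 - 5*43) + 1695 = (-3 + 1849 - 215) + 1695 = 1631 + 1695 = 3326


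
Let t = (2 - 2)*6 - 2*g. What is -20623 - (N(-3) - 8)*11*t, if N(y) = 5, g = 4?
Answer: -20887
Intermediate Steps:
t = -8 (t = (2 - 2)*6 - 2*4 = 0*6 - 8 = 0 - 8 = -8)
-20623 - (N(-3) - 8)*11*t = -20623 - (5 - 8)*11*(-8) = -20623 - (-3*11)*(-8) = -20623 - (-33)*(-8) = -20623 - 1*264 = -20623 - 264 = -20887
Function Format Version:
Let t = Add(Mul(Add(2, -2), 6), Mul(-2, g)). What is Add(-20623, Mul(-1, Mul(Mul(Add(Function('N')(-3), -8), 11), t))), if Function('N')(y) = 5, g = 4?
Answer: -20887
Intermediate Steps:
t = -8 (t = Add(Mul(Add(2, -2), 6), Mul(-2, 4)) = Add(Mul(0, 6), -8) = Add(0, -8) = -8)
Add(-20623, Mul(-1, Mul(Mul(Add(Function('N')(-3), -8), 11), t))) = Add(-20623, Mul(-1, Mul(Mul(Add(5, -8), 11), -8))) = Add(-20623, Mul(-1, Mul(Mul(-3, 11), -8))) = Add(-20623, Mul(-1, Mul(-33, -8))) = Add(-20623, Mul(-1, 264)) = Add(-20623, -264) = -20887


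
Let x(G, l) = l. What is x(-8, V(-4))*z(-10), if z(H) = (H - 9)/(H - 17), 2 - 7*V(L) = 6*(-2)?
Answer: 38/27 ≈ 1.4074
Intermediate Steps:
V(L) = 2 (V(L) = 2/7 - 6*(-2)/7 = 2/7 - ⅐*(-12) = 2/7 + 12/7 = 2)
z(H) = (-9 + H)/(-17 + H)
x(-8, V(-4))*z(-10) = 2*((-9 - 10)/(-17 - 10)) = 2*(-19/(-27)) = 2*(-1/27*(-19)) = 2*(19/27) = 38/27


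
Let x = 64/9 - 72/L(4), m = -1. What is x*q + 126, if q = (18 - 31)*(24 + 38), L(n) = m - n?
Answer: -774538/45 ≈ -17212.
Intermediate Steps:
L(n) = -1 - n
x = 968/45 (x = 64/9 - 72/(-1 - 1*4) = 64*(⅑) - 72/(-1 - 4) = 64/9 - 72/(-5) = 64/9 - 72*(-⅕) = 64/9 + 72/5 = 968/45 ≈ 21.511)
q = -806 (q = -13*62 = -806)
x*q + 126 = (968/45)*(-806) + 126 = -780208/45 + 126 = -774538/45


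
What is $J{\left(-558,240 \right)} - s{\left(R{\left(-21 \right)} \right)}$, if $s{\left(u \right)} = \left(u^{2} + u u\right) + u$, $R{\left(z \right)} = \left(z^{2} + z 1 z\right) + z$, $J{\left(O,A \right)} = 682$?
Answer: $-1482821$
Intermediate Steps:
$R{\left(z \right)} = z + 2 z^{2}$ ($R{\left(z \right)} = \left(z^{2} + z z\right) + z = \left(z^{2} + z^{2}\right) + z = 2 z^{2} + z = z + 2 z^{2}$)
$s{\left(u \right)} = u + 2 u^{2}$ ($s{\left(u \right)} = \left(u^{2} + u^{2}\right) + u = 2 u^{2} + u = u + 2 u^{2}$)
$J{\left(-558,240 \right)} - s{\left(R{\left(-21 \right)} \right)} = 682 - - 21 \left(1 + 2 \left(-21\right)\right) \left(1 + 2 \left(- 21 \left(1 + 2 \left(-21\right)\right)\right)\right) = 682 - - 21 \left(1 - 42\right) \left(1 + 2 \left(- 21 \left(1 - 42\right)\right)\right) = 682 - \left(-21\right) \left(-41\right) \left(1 + 2 \left(\left(-21\right) \left(-41\right)\right)\right) = 682 - 861 \left(1 + 2 \cdot 861\right) = 682 - 861 \left(1 + 1722\right) = 682 - 861 \cdot 1723 = 682 - 1483503 = -1482821$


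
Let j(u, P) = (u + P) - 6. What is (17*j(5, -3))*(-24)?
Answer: 1632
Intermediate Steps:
j(u, P) = -6 + P + u (j(u, P) = (P + u) - 6 = -6 + P + u)
(17*j(5, -3))*(-24) = (17*(-6 - 3 + 5))*(-24) = (17*(-4))*(-24) = -68*(-24) = 1632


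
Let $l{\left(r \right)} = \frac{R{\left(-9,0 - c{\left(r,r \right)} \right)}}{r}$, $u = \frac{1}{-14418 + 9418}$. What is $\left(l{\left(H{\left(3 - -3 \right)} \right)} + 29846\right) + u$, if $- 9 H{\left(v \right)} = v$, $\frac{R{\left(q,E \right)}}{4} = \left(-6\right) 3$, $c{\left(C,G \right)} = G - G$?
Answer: $\frac{149769999}{5000} \approx 29954.0$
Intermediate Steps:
$c{\left(C,G \right)} = 0$
$R{\left(q,E \right)} = -72$ ($R{\left(q,E \right)} = 4 \left(\left(-6\right) 3\right) = 4 \left(-18\right) = -72$)
$u = - \frac{1}{5000}$ ($u = \frac{1}{-5000} = - \frac{1}{5000} \approx -0.0002$)
$H{\left(v \right)} = - \frac{v}{9}$
$l{\left(r \right)} = - \frac{72}{r}$
$\left(l{\left(H{\left(3 - -3 \right)} \right)} + 29846\right) + u = \left(- \frac{72}{\left(- \frac{1}{9}\right) \left(3 - -3\right)} + 29846\right) - \frac{1}{5000} = \left(- \frac{72}{\left(- \frac{1}{9}\right) \left(3 + 3\right)} + 29846\right) - \frac{1}{5000} = \left(- \frac{72}{\left(- \frac{1}{9}\right) 6} + 29846\right) - \frac{1}{5000} = \left(- \frac{72}{- \frac{2}{3}} + 29846\right) - \frac{1}{5000} = \left(\left(-72\right) \left(- \frac{3}{2}\right) + 29846\right) - \frac{1}{5000} = \left(108 + 29846\right) - \frac{1}{5000} = 29954 - \frac{1}{5000} = \frac{149769999}{5000}$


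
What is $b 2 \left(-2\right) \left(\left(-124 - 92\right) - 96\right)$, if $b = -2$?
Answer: $-2496$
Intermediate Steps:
$b 2 \left(-2\right) \left(\left(-124 - 92\right) - 96\right) = \left(-2\right) 2 \left(-2\right) \left(\left(-124 - 92\right) - 96\right) = \left(-4\right) \left(-2\right) \left(-216 - 96\right) = 8 \left(-312\right) = -2496$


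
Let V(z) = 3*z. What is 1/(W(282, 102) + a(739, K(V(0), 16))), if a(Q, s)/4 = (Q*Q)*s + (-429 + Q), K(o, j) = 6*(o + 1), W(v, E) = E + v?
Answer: 1/13108528 ≈ 7.6286e-8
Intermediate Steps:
K(o, j) = 6 + 6*o (K(o, j) = 6*(1 + o) = 6 + 6*o)
a(Q, s) = -1716 + 4*Q + 4*s*Q**2 (a(Q, s) = 4*((Q*Q)*s + (-429 + Q)) = 4*(Q**2*s + (-429 + Q)) = 4*(s*Q**2 + (-429 + Q)) = 4*(-429 + Q + s*Q**2) = -1716 + 4*Q + 4*s*Q**2)
1/(W(282, 102) + a(739, K(V(0), 16))) = 1/((102 + 282) + (-1716 + 4*739 + 4*(6 + 6*(3*0))*739**2)) = 1/(384 + (-1716 + 2956 + 4*(6 + 6*0)*546121)) = 1/(384 + (-1716 + 2956 + 4*(6 + 0)*546121)) = 1/(384 + (-1716 + 2956 + 4*6*546121)) = 1/(384 + (-1716 + 2956 + 13106904)) = 1/(384 + 13108144) = 1/13108528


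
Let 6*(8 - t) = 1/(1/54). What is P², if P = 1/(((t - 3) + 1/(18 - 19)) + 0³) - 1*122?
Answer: 373321/25 ≈ 14933.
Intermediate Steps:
t = -1 (t = 8 - 1/(6*(1/54)) = 8 - 1/(6*1/54) = 8 - ⅙*54 = 8 - 9 = -1)
P = -611/5 (P = 1/(((-1 - 3) + 1/(18 - 19)) + 0³) - 1*122 = 1/((-4 + 1/(-1)) + 0) - 122 = 1/((-4 - 1) + 0) - 122 = 1/(-5 + 0) - 122 = 1/(-5) - 122 = -⅕ - 122 = -611/5 ≈ -122.20)
P² = (-611/5)² = 373321/25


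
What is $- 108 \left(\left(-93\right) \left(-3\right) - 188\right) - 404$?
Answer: $-10232$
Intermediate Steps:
$- 108 \left(\left(-93\right) \left(-3\right) - 188\right) - 404 = - 108 \left(279 - 188\right) - 404 = \left(-108\right) 91 - 404 = -9828 - 404 = -10232$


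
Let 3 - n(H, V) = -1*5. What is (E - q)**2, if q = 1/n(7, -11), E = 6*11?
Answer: 277729/64 ≈ 4339.5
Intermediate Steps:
n(H, V) = 8 (n(H, V) = 3 - (-1)*5 = 3 - 1*(-5) = 3 + 5 = 8)
E = 66
q = 1/8 ≈ 0.12500
(E - q)**2 = (66 - 1*1/8)**2 = (66 - 1/8)**2 = (527/8)**2 = 277729/64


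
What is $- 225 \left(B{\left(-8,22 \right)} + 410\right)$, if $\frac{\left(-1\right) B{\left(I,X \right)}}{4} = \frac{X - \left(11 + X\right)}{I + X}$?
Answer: $- \frac{650700}{7} \approx -92957.0$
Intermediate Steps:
$B{\left(I,X \right)} = \frac{44}{I + X}$ ($B{\left(I,X \right)} = - 4 \frac{X - \left(11 + X\right)}{I + X} = - 4 \left(- \frac{11}{I + X}\right) = \frac{44}{I + X}$)
$- 225 \left(B{\left(-8,22 \right)} + 410\right) = - 225 \left(\frac{44}{-8 + 22} + 410\right) = - 225 \left(\frac{44}{14} + 410\right) = - 225 \left(44 \cdot \frac{1}{14} + 410\right) = - 225 \left(\frac{22}{7} + 410\right) = \left(-225\right) \frac{2892}{7} = - \frac{650700}{7}$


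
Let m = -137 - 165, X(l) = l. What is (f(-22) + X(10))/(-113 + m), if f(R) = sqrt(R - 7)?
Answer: -2/83 - I*sqrt(29)/415 ≈ -0.024096 - 0.012976*I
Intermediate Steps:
f(R) = sqrt(-7 + R)
m = -302
(f(-22) + X(10))/(-113 + m) = (sqrt(-7 - 22) + 10)/(-113 - 302) = (sqrt(-29) + 10)/(-415) = (I*sqrt(29) + 10)*(-1/415) = (10 + I*sqrt(29))*(-1/415) = -2/83 - I*sqrt(29)/415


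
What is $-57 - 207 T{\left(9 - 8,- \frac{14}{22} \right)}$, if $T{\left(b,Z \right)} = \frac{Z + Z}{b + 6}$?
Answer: $- \frac{213}{11} \approx -19.364$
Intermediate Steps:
$T{\left(b,Z \right)} = \frac{2 Z}{6 + b}$
$-57 - 207 T{\left(9 - 8,- \frac{14}{22} \right)} = -57 - 207 \frac{2 \left(- \frac{14}{22}\right)}{6 + \left(9 - 8\right)} = -57 - 207 \frac{2 \left(\left(-14\right) \frac{1}{22}\right)}{6 + 1} = -57 - 207 \cdot 2 \left(- \frac{7}{11}\right) \frac{1}{7} = -57 - - \frac{414}{11} = -57 + \frac{414}{11} = - \frac{213}{11}$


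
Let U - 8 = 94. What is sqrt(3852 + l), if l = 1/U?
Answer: sqrt(40076310)/102 ≈ 62.065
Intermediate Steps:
U = 102 (U = 8 + 94 = 102)
l = 1/102 ≈ 0.0098039
sqrt(3852 + l) = sqrt(3852 + 1/102) = sqrt(392905/102) = sqrt(40076310)/102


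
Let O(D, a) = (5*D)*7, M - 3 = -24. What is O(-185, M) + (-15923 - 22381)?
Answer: -44779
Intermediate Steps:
M = -21 (M = 3 - 24 = -21)
O(D, a) = 35*D
O(-185, M) + (-15923 - 22381) = 35*(-185) + (-15923 - 22381) = -6475 - 38304 = -44779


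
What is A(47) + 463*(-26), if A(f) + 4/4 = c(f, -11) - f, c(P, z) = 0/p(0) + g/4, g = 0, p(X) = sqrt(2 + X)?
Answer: -12086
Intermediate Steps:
c(P, z) = 0 (c(P, z) = 0/(sqrt(2 + 0)) + 0/4 = 0/(sqrt(2)) + 0*(1/4) = 0*(sqrt(2)/2) + 0 = 0 + 0 = 0)
A(f) = -1 - f (A(f) = -1 + (0 - f) = -1 - f)
A(47) + 463*(-26) = (-1 - 1*47) + 463*(-26) = (-1 - 47) - 12038 = -48 - 12038 = -12086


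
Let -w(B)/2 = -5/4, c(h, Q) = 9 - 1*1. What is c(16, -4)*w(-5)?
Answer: 20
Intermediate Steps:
c(h, Q) = 8 (c(h, Q) = 9 - 1 = 8)
w(B) = 5/2 (w(B) = -(-10)/4 = -2*(-5/4) = 5/2)
c(16, -4)*w(-5) = 8*(5/2) = 20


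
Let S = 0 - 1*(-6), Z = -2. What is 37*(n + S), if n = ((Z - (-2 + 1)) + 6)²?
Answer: 1147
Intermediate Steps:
S = 6 (S = 0 + 6 = 6)
n = 25 (n = ((-2 - (-2 + 1)) + 6)² = ((-2 - 1*(-1)) + 6)² = ((-2 + 1) + 6)² = (-1 + 6)² = 5² = 25)
37*(n + S) = 37*(25 + 6) = 37*31 = 1147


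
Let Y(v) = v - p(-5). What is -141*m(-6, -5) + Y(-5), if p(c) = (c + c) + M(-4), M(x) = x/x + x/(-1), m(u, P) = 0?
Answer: 0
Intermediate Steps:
M(x) = 1 - x (M(x) = 1 + x*(-1) = 1 - x)
p(c) = 5 + 2*c (p(c) = (c + c) + (1 - 1*(-4)) = 2*c + (1 + 4) = 2*c + 5 = 5 + 2*c)
Y(v) = 5 + v (Y(v) = v - (5 + 2*(-5)) = v - (5 - 10) = v - 1*(-5) = v + 5 = 5 + v)
-141*m(-6, -5) + Y(-5) = -141*0 + (5 - 5) = 0 + 0 = 0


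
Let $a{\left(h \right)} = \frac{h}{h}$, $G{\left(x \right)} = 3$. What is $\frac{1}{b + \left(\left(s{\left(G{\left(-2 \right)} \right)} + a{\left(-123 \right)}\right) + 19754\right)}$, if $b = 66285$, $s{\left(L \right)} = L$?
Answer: $\frac{1}{86043} \approx 1.1622 \cdot 10^{-5}$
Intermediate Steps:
$a{\left(h \right)} = 1$
$\frac{1}{b + \left(\left(s{\left(G{\left(-2 \right)} \right)} + a{\left(-123 \right)}\right) + 19754\right)} = \frac{1}{66285 + \left(\left(3 + 1\right) + 19754\right)} = \frac{1}{66285 + \left(4 + 19754\right)} = \frac{1}{66285 + 19758} = \frac{1}{86043}$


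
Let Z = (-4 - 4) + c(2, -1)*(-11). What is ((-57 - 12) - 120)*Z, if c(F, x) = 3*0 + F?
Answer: 5670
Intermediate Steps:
c(F, x) = F (c(F, x) = 0 + F = F)
Z = -30 (Z = (-4 - 4) + 2*(-11) = -8 - 22 = -30)
((-57 - 12) - 120)*Z = ((-57 - 12) - 120)*(-30) = (-69 - 120)*(-30) = -189*(-30) = 5670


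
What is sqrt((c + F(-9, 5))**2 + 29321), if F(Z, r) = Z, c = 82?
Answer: 15*sqrt(154) ≈ 186.15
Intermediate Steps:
sqrt((c + F(-9, 5))**2 + 29321) = sqrt((82 - 9)**2 + 29321) = sqrt(73**2 + 29321) = sqrt(5329 + 29321) = sqrt(34650) = 15*sqrt(154)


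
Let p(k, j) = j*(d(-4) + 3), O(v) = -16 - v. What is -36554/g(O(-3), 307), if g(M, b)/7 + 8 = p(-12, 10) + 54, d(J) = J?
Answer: -2611/18 ≈ -145.06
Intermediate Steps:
p(k, j) = -j (p(k, j) = j*(-4 + 3) = j*(-1) = -j)
g(M, b) = 252 (g(M, b) = -56 + 7*(-1*10 + 54) = -56 + 7*(-10 + 54) = -56 + 7*44 = -56 + 308 = 252)
-36554/g(O(-3), 307) = -36554/252 = -36554*1/252 = -2611/18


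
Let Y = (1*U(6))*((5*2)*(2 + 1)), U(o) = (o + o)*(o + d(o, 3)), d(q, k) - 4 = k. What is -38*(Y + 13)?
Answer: -178334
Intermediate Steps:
d(q, k) = 4 + k
U(o) = 2*o*(7 + o) (U(o) = (o + o)*(o + (4 + 3)) = (2*o)*(o + 7) = (2*o)*(7 + o) = 2*o*(7 + o))
Y = 4680 (Y = (1*(2*6*(7 + 6)))*((5*2)*(2 + 1)) = (1*(2*6*13))*(10*3) = (1*156)*30 = 156*30 = 4680)
-38*(Y + 13) = -38*(4680 + 13) = -38*4693 = -178334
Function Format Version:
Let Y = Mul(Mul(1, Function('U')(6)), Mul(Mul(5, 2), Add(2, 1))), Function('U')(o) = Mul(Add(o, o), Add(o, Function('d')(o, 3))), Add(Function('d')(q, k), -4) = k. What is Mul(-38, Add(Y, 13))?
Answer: -178334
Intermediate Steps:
Function('d')(q, k) = Add(4, k)
Function('U')(o) = Mul(2, o, Add(7, o)) (Function('U')(o) = Mul(Add(o, o), Add(o, Add(4, 3))) = Mul(Mul(2, o), Add(o, 7)) = Mul(Mul(2, o), Add(7, o)) = Mul(2, o, Add(7, o)))
Y = 4680 (Y = Mul(Mul(1, Mul(2, 6, Add(7, 6))), Mul(Mul(5, 2), Add(2, 1))) = Mul(Mul(1, Mul(2, 6, 13)), Mul(10, 3)) = Mul(Mul(1, 156), 30) = Mul(156, 30) = 4680)
Mul(-38, Add(Y, 13)) = Mul(-38, Add(4680, 13)) = Mul(-38, 4693) = -178334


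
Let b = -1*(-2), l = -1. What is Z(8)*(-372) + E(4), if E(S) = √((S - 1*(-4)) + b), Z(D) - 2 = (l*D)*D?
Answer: 23064 + √10 ≈ 23067.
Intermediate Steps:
Z(D) = 2 - D² (Z(D) = 2 + (-D)*D = 2 - D²)
b = 2
E(S) = √(6 + S) (E(S) = √((S - 1*(-4)) + 2) = √((S + 4) + 2) = √((4 + S) + 2) = √(6 + S))
Z(8)*(-372) + E(4) = (2 - 1*8²)*(-372) + √(6 + 4) = (2 - 1*64)*(-372) + √10 = (2 - 64)*(-372) + √10 = -62*(-372) + √10 = 23064 + √10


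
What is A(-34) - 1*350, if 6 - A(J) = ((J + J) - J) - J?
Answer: -344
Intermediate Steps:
A(J) = 6 (A(J) = 6 - (((J + J) - J) - J) = 6 - ((2*J - J) - J) = 6 - (J - J) = 6 - 1*0 = 6 + 0 = 6)
A(-34) - 1*350 = 6 - 1*350 = 6 - 350 = -344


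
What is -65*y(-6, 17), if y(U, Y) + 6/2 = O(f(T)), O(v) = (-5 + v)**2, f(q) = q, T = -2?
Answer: -2990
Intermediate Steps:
y(U, Y) = 46 (y(U, Y) = -3 + (-5 - 2)**2 = -3 + (-7)**2 = -3 + 49 = 46)
-65*y(-6, 17) = -65*46 = -2990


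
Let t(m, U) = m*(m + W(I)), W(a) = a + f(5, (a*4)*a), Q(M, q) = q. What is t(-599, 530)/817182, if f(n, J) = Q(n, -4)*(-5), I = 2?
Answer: 345623/817182 ≈ 0.42295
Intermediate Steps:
f(n, J) = 20 (f(n, J) = -4*(-5) = 20)
W(a) = 20 + a (W(a) = a + 20 = 20 + a)
t(m, U) = m*(22 + m) (t(m, U) = m*(m + (20 + 2)) = m*(m + 22) = m*(22 + m))
t(-599, 530)/817182 = -599*(22 - 599)/817182 = -599*(-577)*(1/817182) = 345623*(1/817182) = 345623/817182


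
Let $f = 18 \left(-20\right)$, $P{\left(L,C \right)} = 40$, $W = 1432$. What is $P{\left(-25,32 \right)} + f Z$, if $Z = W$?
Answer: $-515480$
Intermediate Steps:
$Z = 1432$
$f = -360$
$P{\left(-25,32 \right)} + f Z = 40 - 515520 = -515480$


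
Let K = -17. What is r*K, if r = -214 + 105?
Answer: 1853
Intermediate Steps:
r = -109
r*K = -109*(-17) = 1853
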